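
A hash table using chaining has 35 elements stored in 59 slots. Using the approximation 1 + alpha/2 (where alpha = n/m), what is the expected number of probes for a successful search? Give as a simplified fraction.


Load factor alpha = n/m = 35/59
Expected probes = 1 + alpha/2 = 1 + 35/(2*59)
= 1 + 35/118
= 118/118 + 35/118
= 153/118


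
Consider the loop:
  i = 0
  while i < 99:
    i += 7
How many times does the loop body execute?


Starting at i = 0, each iteration adds 7.
Iterations until i >= 99:
  Iteration 1: i = 0 -> i = 7
  Iteration 2: i = 7 -> i = 14
  Iteration 3: i = 14 -> i = 21
  Iteration 4: i = 21 -> i = 28
  Iteration 5: i = 28 -> i = 35
  Iteration 6: i = 35 -> i = 42
  Iteration 7: i = 42 -> i = 49
  Iteration 8: i = 49 -> i = 56
  ... continuing ...
Total iterations = ceil(99/7) = 15


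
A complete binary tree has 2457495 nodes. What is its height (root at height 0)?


In a complete binary tree, level k holds nodes 2^k .. 2^(k+1)-1 (1-indexed).
Height = floor(log2(n)) = floor(log2(2457495)) = 21
Check: 2^21 = 2097152 <= 2457495 < 4194304 = 2^22


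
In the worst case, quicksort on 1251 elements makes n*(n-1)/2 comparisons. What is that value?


Sum of comparisons per partition:
1250 + 1249 + ... + 1 + 0
= 1251 * (1251 - 1) / 2
= 1251 * 1250 / 2
= 781875


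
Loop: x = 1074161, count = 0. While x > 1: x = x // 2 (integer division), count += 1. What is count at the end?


The variable x halves each step:
x = 1074161 -> 537080 -> 268540 -> 134270 -> 67135 -> 33567 -> 16783 -> 8391 -> 4195 -> 2097 -> 1048 -> 524 -> 262 -> 131 -> 65 -> 32 -> 16 -> 8 -> 4 -> 2 -> 1
Number of halvings = floor(log2(1074161)) = 20


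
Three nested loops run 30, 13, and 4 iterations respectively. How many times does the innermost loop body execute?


Loop 1 (outermost): 30 iterations
Loop 2 (middle): 13 iterations per outer
Loop 3 (innermost): 4 iterations per middle
Total = 30 * 13 * 4 = 1560


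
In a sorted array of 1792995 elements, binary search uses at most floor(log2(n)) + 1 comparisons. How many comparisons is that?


Halving sequence: 1792995 -> 896497 -> 448248 -> 224124 -> 112062 -> 56031 -> 28015 -> 14007 -> 7003 -> 3501 -> 1750 -> 875 -> 437 -> 218 -> 109 -> 54 -> 27 -> 13 -> 6 -> 3 -> 1
Number of halvings = 20
Max comparisons = 20 + 1 = 21


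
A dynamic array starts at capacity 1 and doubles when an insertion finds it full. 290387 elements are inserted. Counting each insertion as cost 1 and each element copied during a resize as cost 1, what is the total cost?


n = 290387
Insertion costs: 290387
Resizes copy 1, 2, 4, ... up to the largest power of 2 that is <= n-1 = 290386, i.e. 262144.
Copy costs = 1 + 2 + 4 + 8 + 16 + 32 + 64 + 128 + 256 + 512 + 1024 + 2048 + 4096 + 8192 + 16384 + 32768 + 65536 + 131072 + 262144 = 524287
Total = 290387 + 524287 = 814674


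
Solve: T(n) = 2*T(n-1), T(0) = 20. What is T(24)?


Unrolling:
T(24) = 2*T(23) = 2^2*T(22) = ... = 2^24*T(0)
= 2^24 * 20
= 16777216 * 20 = 335544320


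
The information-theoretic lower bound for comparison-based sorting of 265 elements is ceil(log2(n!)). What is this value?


A binary decision tree of height h has at most 2^h leaves and needs at least n! of them, so h >= ceil(log2(n!)).
265! is far too large to multiply out, so use Stirling's series:
  ln(n!) ~ n ln n - n + (1/2) ln(2 pi n) + 1/(12n)  (error below 1/(360 n^3), negligible here)
  ln(265) = 5.5797298
  n ln n = 265 * 5.5797298 = 1478.6284
  (1/2) ln(2 pi * 265) = (1/2) ln(1665.0441) = 3.7088
  1/(12*265) = 0.0003
  ln(265!) ~ 1478.6284 - 265 + 3.7088 + 0.0003 = 1217.3375
Convert to base 2: log2(265!) = 1217.3375 / ln 2 = 1217.3375 / 0.69314718 = 1756.2468
ceil(1756.2468) = 1757


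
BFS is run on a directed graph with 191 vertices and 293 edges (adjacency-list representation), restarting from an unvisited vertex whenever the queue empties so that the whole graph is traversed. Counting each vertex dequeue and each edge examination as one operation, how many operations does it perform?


A full BFS traversal dequeues each vertex exactly once and examines each directed edge exactly once.
V = 191 (vertex processing cost)
E = 293 (edge examination cost)
Total operations proportional to V + E = 191 + 293 = 484


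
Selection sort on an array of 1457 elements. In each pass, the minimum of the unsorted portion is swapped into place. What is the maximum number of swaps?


Selection sort performs one swap per pass:
  Pass 1: find min in positions 0 to 1456, swap with position 0
  Pass 2: find min in positions 1 to 1456, swap with position 1
  Pass 3: find min in positions 2 to 1456, swap with position 2
  Pass 4: find min in positions 3 to 1456, swap with position 3
  Pass 5: find min in positions 4 to 1456, swap with position 4
  ... (1451 more passes)
Total passes (and swaps) = n - 1 = 1457 - 1 = 1456


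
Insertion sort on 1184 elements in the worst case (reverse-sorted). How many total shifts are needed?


In the worst case (reverse-sorted), each element shifts past all previous:
  Element 1: 1 shifts
  Element 2: 2 shifts
  Element 3: 3 shifts
  Element 4: 4 shifts
  Element 5: 5 shifts
  ...
  Element 1183: 1183 shifts
Total = 1 + 2 + ... + 1183
= 1184*(1184-1)/2 = 700336


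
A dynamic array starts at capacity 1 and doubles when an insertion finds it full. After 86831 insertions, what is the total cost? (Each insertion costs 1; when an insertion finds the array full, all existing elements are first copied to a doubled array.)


Insertion cost: 86831 (one per element)
Resizes occur just before inserting elements 2, 3, 5, 9, ...
Elements copied at each resize: 1 + 2 + 4 + 8 + 16 + 32 + 64 + 128 + 256 + 512 + 1024 + 2048 + 4096 + 8192 + 16384 + 32768 + 65536
Sum of copies = 131071 (geometric series: 2^k - 1)
Total = 86831 + 131071 = 217902


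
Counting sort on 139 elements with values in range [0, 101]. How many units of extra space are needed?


Output array size: 139 (to store sorted result)
Count array size: 102 (one slot per possible value, range 0 to 101)
Total extra space = 139 + 102 = 241


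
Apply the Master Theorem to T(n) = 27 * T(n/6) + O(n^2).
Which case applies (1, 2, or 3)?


The Master Theorem: T(n) = a*T(n/b) + O(n^c)
  a = 27, b = 6, c = 2
log_b(a) = log_6(27) ~ 1.839
Compare b^c with a: 6^2 = 36 > 27, so c > log_b(a).
Since c > log_b(a), Case 3 applies.
T(n) = O(n^2)
Master Theorem case = 3


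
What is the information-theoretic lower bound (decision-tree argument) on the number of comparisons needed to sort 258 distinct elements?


A binary decision tree of height h has at most 2^h leaves and needs at least n! of them, so h >= ceil(log2(n!)).
258! is far too large to multiply out, so use Stirling's series:
  ln(n!) ~ n ln n - n + (1/2) ln(2 pi n) + 1/(12n)  (error below 1/(360 n^3), negligible here)
  ln(258) = 5.5529596
  n ln n = 258 * 5.5529596 = 1432.6636
  (1/2) ln(2 pi * 258) = (1/2) ln(1621.0618) = 3.6954
  1/(12*258) = 0.0003
  ln(258!) ~ 1432.6636 - 258 + 3.6954 + 0.0003 = 1178.3593
Convert to base 2: log2(258!) = 1178.3593 / ln 2 = 1178.3593 / 0.69314718 = 1700.0131
ceil(1700.0131) = 1701


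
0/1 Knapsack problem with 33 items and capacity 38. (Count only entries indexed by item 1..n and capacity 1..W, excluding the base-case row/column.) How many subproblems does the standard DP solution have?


The DP table is indexed by (item, capacity).
Rows: 33 items
Columns: 38 capacity values (1 to W)
Total subproblems = 33 * 38 = 1254


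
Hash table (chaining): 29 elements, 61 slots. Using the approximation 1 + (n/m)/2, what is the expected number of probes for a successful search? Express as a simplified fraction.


Computing expected probes:
alpha = 29/61
= 1 + alpha/2
= 1 + 29/(2*61)
= (2*61 + 29) / (2*61)
= 151/122


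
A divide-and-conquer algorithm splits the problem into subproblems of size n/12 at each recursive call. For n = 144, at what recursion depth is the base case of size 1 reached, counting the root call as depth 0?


At each depth, the problem size is divided by 12:
  Depth 0: problem size = 144
  Depth 1: problem size = 12
  Depth 2: problem size = 1 (base case)
The base case is reached at depth log_12(144) = 2 (the tree has 3 levels counting depth 0, but the depth asked for is 2).
Recursion depth = 2


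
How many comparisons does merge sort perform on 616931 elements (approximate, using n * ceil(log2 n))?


Recursion depth: ceil(log2(616931)) = 20
Each recursion level merges n = 616931 elements
Total = 616931 * 20 = 12338620


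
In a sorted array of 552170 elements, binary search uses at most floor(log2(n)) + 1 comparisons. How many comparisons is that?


Halving sequence: 552170 -> 276085 -> 138042 -> 69021 -> 34510 -> 17255 -> 8627 -> 4313 -> 2156 -> 1078 -> 539 -> 269 -> 134 -> 67 -> 33 -> 16 -> 8 -> 4 -> 2 -> 1
Number of halvings = 19
Max comparisons = 19 + 1 = 20


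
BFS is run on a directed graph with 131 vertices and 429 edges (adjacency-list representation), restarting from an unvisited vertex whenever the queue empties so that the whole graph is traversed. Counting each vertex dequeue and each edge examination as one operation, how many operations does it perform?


A full BFS traversal dequeues each vertex exactly once and examines each directed edge exactly once.
V = 131 (vertex processing cost)
E = 429 (edge examination cost)
Total operations proportional to V + E = 131 + 429 = 560


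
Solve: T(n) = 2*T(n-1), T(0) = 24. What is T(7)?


Unrolling:
T(7) = 2*T(6) = 2^2*T(5) = ... = 2^7*T(0)
= 2^7 * 24
= 128 * 24 = 3072


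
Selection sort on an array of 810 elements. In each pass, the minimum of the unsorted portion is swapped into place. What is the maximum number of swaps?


Selection sort performs one swap per pass:
  Pass 1: find min in positions 0 to 809, swap with position 0
  Pass 2: find min in positions 1 to 809, swap with position 1
  Pass 3: find min in positions 2 to 809, swap with position 2
  Pass 4: find min in positions 3 to 809, swap with position 3
  Pass 5: find min in positions 4 to 809, swap with position 4
  ... (804 more passes)
Total passes (and swaps) = n - 1 = 810 - 1 = 809


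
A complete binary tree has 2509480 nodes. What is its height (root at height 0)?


In a complete binary tree, level k holds nodes 2^k .. 2^(k+1)-1 (1-indexed).
Height = floor(log2(n)) = floor(log2(2509480)) = 21
Check: 2^21 = 2097152 <= 2509480 < 4194304 = 2^22


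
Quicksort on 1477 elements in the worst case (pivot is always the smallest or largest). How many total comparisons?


In the worst case, each partition step picks the worst pivot:
  Partition 1: 1476 comparisons (n-1 elements to compare)
  Partition 2: 1475 comparisons
  Partition 3: 1474 comparisons
  Partition 4: 1473 comparisons
  Partition 5: 1472 comparisons
  ...
  Last partition: 0 comparisons
Total = (n-1) + (n-2) + ... + 1 + 0 = n*(n-1)/2
= 1477*1476/2 = 1090026


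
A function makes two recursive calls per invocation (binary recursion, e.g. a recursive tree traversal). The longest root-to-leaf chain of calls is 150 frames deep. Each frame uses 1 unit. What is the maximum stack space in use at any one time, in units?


Binary recursion: the two calls run one after the other, so only one root-to-leaf chain of frames is on the stack at a time.
Maximum depth (longest chain) = 150 frames
Each frame = 1 unit
Max stack space = 150 * 1 = 150


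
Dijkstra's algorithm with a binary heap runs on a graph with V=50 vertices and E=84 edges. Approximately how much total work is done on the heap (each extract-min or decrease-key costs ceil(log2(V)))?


Dijkstra with a binary heap: each vertex is extracted once, each edge may relax once.
Each heap operation costs O(log V).
V + E = 50 + 84 = 134
ceil(log2(50)) = 6 (since 2^5 = 32 < 50 <= 64 = 2^6)
Total heap work = (V+E) * ceil(log2(V)) = 134 * 6 = 804


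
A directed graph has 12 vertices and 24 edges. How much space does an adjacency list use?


Adjacency list: one list head per vertex + one entry per edge
Vertex heads: 12
Edge entries: 24
Total = 12 + 24 = 36


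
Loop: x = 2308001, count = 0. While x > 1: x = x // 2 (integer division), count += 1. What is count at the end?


The variable x halves each step:
x = 2308001 -> 1154000 -> 577000 -> 288500 -> 144250 -> 72125 -> 36062 -> 18031 -> 9015 -> 4507 -> 2253 -> 1126 -> 563 -> 281 -> 140 -> 70 -> 35 -> 17 -> 8 -> 4 -> 2 -> 1
Number of halvings = floor(log2(2308001)) = 21


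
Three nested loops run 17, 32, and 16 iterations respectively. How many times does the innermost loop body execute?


Loop 1 (outermost): 17 iterations
Loop 2 (middle): 32 iterations per outer
Loop 3 (innermost): 16 iterations per middle
Total = 17 * 32 * 16 = 8704


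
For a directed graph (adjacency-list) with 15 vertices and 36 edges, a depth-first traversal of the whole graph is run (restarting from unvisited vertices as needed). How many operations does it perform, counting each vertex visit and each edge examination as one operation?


A full DFS traversal visits each vertex once and examines each edge once.
V = 15
E = 36
Sum = 15 + 36 = 51


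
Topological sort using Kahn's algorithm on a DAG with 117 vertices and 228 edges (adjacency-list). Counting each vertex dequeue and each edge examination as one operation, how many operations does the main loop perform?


Kahn's algorithm:
  1. Compute in-degrees: O(V + E)
  2. Process queue: each vertex dequeued once (O(V))
     each edge examined once (O(E))
Total = V + E = 117 + 228 = 345


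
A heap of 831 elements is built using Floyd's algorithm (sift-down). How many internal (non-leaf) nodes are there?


Leaf nodes occupy roughly half the array.
Sift-down is called for each internal node, starting from the last one.
Internal nodes = floor(n/2) = floor(831/2) = 415


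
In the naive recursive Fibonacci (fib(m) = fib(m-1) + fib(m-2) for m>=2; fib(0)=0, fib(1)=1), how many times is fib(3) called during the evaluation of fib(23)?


Let N(m) = number of times fib(m) is called while evaluating fib(23).
N(23) = 1 (the initial call).
N(22) = 1 (only fib(23) calls it).
For 1 <= m <= 21: fib(m) is called by fib(m+1) and fib(m+2), so
  N(m) = N(m+1) + N(m+2).
fib(0) is called only by fib(2), so N(0) = N(2).
Walk down from m=23:
  N(23)=1, N(22)=1, N(21)=2, N(20)=3, N(19)=5, N(18)=8, N(17)=13, N(16)=21, N(15)=34, N(14)=55, N(13)=89, N(12)=144, N(11)=233, N(10)=377, N(9)=610, N(8)=987, N(7)=1597, N(6)=2584, N(5)=4181, N(4)=6765, N(3)=10946
N(3) = 10946


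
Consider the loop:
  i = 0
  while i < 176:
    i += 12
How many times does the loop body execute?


Starting at i = 0, each iteration adds 12.
Iterations until i >= 176:
  Iteration 1: i = 0 -> i = 12
  Iteration 2: i = 12 -> i = 24
  Iteration 3: i = 24 -> i = 36
  Iteration 4: i = 36 -> i = 48
  Iteration 5: i = 48 -> i = 60
  Iteration 6: i = 60 -> i = 72
  Iteration 7: i = 72 -> i = 84
  Iteration 8: i = 84 -> i = 96
  ... continuing ...
Total iterations = ceil(176/12) = 15


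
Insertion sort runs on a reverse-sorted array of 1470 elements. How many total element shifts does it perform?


Sum of shifts = 1 + 2 + 3 + ... + 1469
= 1470 * 1469 / 2
= 2159430 / 2
= 1079715


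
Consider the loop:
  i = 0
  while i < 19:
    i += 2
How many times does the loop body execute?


Starting at i = 0, each iteration adds 2.
Iterations until i >= 19:
  Iteration 1: i = 0 -> i = 2
  Iteration 2: i = 2 -> i = 4
  Iteration 3: i = 4 -> i = 6
  Iteration 4: i = 6 -> i = 8
  Iteration 5: i = 8 -> i = 10
  Iteration 6: i = 10 -> i = 12
  Iteration 7: i = 12 -> i = 14
  Iteration 8: i = 14 -> i = 16
  ... continuing ...
Total iterations = ceil(19/2) = 10


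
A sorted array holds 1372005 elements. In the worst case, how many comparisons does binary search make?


Halving sequence: 1372005 -> 686002 -> 343001 -> 171500 -> 85750 -> 42875 -> 21437 -> 10718 -> 5359 -> 2679 -> 1339 -> 669 -> 334 -> 167 -> 83 -> 41 -> 20 -> 10 -> 5 -> 2 -> 1
Number of halvings = 20
Max comparisons = 20 + 1 = 21


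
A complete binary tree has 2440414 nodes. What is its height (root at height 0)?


In a complete binary tree, level k holds nodes 2^k .. 2^(k+1)-1 (1-indexed).
Height = floor(log2(n)) = floor(log2(2440414)) = 21
Check: 2^21 = 2097152 <= 2440414 < 4194304 = 2^22


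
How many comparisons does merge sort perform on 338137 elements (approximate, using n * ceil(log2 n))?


Recursion depth: ceil(log2(338137)) = 19
Each recursion level merges n = 338137 elements
Total = 338137 * 19 = 6424603


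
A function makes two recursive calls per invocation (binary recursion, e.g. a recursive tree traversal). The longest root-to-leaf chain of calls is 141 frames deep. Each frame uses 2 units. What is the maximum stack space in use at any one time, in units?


Binary recursion: the two calls run one after the other, so only one root-to-leaf chain of frames is on the stack at a time.
Maximum depth (longest chain) = 141 frames
Each frame = 2 units
Max stack space = 141 * 2 = 282


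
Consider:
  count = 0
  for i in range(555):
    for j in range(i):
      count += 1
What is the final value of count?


For each i, the inner loop runs i times:
  i=0: inner runs 0 times
  i=1: inner runs 1 time
  i=2: inner runs 2 times
  i=3: inner runs 3 times
  i=4: inner runs 4 times
  i=5: inner runs 5 times
  i=6: inner runs 6 times
  i=7: inner runs 7 times
  ...
Total = 0 + 1 + 2 + ... + 554 = 555*(555-1)/2 = 153735


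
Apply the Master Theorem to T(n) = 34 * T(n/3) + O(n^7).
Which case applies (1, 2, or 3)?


The Master Theorem: T(n) = a*T(n/b) + O(n^c)
  a = 34, b = 3, c = 7
log_b(a) = log_3(34) ~ 3.21
Compare b^c with a: 3^7 = 2187 > 34, so c > log_b(a).
Since c > log_b(a), Case 3 applies.
T(n) = O(n^7)
Master Theorem case = 3


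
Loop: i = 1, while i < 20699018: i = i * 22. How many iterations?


i multiplies by 22 each step:
i = 1 -> 22 -> 484 -> 10648 -> 234256 -> 5153632 -> 113379904 (stop)
Iterations = ceil(log_22(20699018)) = 6


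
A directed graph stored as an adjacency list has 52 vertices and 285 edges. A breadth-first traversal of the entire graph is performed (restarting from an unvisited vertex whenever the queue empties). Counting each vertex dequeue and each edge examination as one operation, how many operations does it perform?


A full BFS traversal dequeues each vertex once and examines each edge once.
Vertex visits: 52
Edge visits: 285
V + E = 52 + 285 = 337


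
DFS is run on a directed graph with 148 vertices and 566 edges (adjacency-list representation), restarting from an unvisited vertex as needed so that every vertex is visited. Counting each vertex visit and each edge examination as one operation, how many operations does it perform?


A full DFS traversal processes each vertex exactly once (push/pop on stack).
Each directed edge is examined once.
V = 148, E = 566
V + E = 714


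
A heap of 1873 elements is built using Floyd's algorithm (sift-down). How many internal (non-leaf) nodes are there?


Leaf nodes occupy roughly half the array.
Sift-down is called for each internal node, starting from the last one.
Internal nodes = floor(n/2) = floor(1873/2) = 936


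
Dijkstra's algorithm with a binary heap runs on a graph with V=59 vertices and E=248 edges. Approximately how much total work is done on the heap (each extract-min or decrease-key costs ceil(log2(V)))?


Dijkstra with a binary heap: each vertex is extracted once, each edge may relax once.
Each heap operation costs O(log V).
V + E = 59 + 248 = 307
ceil(log2(59)) = 6 (since 2^5 = 32 < 59 <= 64 = 2^6)
Total heap work = (V+E) * ceil(log2(V)) = 307 * 6 = 1842


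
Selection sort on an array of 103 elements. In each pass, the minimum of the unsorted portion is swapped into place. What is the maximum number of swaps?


Selection sort performs one swap per pass:
  Pass 1: find min in positions 0 to 102, swap with position 0
  Pass 2: find min in positions 1 to 102, swap with position 1
  Pass 3: find min in positions 2 to 102, swap with position 2
  Pass 4: find min in positions 3 to 102, swap with position 3
  Pass 5: find min in positions 4 to 102, swap with position 4
  ... (97 more passes)
Total passes (and swaps) = n - 1 = 103 - 1 = 102


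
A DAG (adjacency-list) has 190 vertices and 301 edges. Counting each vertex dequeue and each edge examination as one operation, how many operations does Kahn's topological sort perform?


V = 190 (vertex processing)
E = 301 (edge processing)
V + E = 190 + 301 = 491


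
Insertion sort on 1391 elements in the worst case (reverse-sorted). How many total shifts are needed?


In the worst case (reverse-sorted), each element shifts past all previous:
  Element 1: 1 shifts
  Element 2: 2 shifts
  Element 3: 3 shifts
  Element 4: 4 shifts
  Element 5: 5 shifts
  ...
  Element 1390: 1390 shifts
Total = 1 + 2 + ... + 1390
= 1391*(1391-1)/2 = 966745


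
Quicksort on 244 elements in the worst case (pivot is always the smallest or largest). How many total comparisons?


In the worst case, each partition step picks the worst pivot:
  Partition 1: 243 comparisons (n-1 elements to compare)
  Partition 2: 242 comparisons
  Partition 3: 241 comparisons
  Partition 4: 240 comparisons
  Partition 5: 239 comparisons
  ...
  Last partition: 0 comparisons
Total = (n-1) + (n-2) + ... + 1 + 0 = n*(n-1)/2
= 244*243/2 = 29646


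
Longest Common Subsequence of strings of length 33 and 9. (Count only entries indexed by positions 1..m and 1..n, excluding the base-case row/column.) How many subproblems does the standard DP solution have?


DP table indexed by positions in both strings.
First string: 33 positions
Second string: 9 positions
Total = 33 * 9 = 297


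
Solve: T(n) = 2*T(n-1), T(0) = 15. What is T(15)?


Unrolling:
T(15) = 2*T(14) = 2^2*T(13) = ... = 2^15*T(0)
= 2^15 * 15
= 32768 * 15 = 491520


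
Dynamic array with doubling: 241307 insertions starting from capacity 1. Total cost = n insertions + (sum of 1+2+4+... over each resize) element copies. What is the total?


n = 241307
Insertion costs: 241307
Resizes copy 1, 2, 4, ... up to the largest power of 2 that is <= n-1 = 241306, i.e. 131072.
Copy costs = 1 + 2 + 4 + 8 + 16 + 32 + 64 + 128 + 256 + 512 + 1024 + 2048 + 4096 + 8192 + 16384 + 32768 + 65536 + 131072 = 262143
Total = 241307 + 262143 = 503450


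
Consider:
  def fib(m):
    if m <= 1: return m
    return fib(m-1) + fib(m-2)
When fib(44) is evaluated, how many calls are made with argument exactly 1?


Let N(m) = number of times fib(m) is called while evaluating fib(44).
N(44) = 1 (the initial call).
N(43) = 1 (only fib(44) calls it).
For 1 <= m <= 42: fib(m) is called by fib(m+1) and fib(m+2), so
  N(m) = N(m+1) + N(m+2).
fib(0) is called only by fib(2), so N(0) = N(2).
Walk down from m=44:
  N(44)=1, N(43)=1, N(42)=2, N(41)=3, N(40)=5, N(39)=8, N(38)=13, N(37)=21, N(36)=34, N(35)=55, N(34)=89, N(33)=144, N(32)=233, N(31)=377, N(30)=610, N(29)=987, N(28)=1597, N(27)=2584, N(26)=4181, N(25)=6765, N(24)=10946, N(23)=17711, N(22)=28657, N(21)=46368, N(20)=75025, N(19)=121393, N(18)=196418, N(17)=317811, N(16)=514229, N(15)=832040, N(14)=1346269, N(13)=2178309, N(12)=3524578, N(11)=5702887, N(10)=9227465, N(9)=14930352, N(8)=24157817, N(7)=39088169, N(6)=63245986, N(5)=102334155, N(4)=165580141, N(3)=267914296, N(2)=433494437, N(1)=701408733
N(1) = 701408733


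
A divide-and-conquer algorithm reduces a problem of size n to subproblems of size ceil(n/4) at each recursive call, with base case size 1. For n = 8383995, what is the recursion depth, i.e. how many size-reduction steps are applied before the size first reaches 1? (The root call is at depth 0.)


Each step divides the size by 4 (rounding up); after k steps the size is ceil(n/4^k), which equals 1 exactly when 4^k >= n.
So the depth is the smallest k with 4^k >= 8383995, i.e. ceil(log_4(8383995)).
4^11 = 4194304 < 8383995 <= 16777216 = 4^12
Recursion depth = 12


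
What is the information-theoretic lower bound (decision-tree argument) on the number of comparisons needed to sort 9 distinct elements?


A binary decision tree of height h has at most 2^h leaves and needs at least n! of them, so h >= ceil(log2(n!)).
Compute 9! as a running product:
  x2 = 2, x3 = 6, x4 = 24, x5 = 120
  x6 = 720, x7 = 5040, x8 = 40320, x9 = 362880
9! = 362880
Bracket between powers of 2:
  2^18 = 262144 < 362880 <= 524288 = 2^19
So ceil(log2(9!)) = 19


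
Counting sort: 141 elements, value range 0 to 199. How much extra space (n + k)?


n = 141 (output array)
k = 200 (count array for 200 distinct values)
Extra space = 141 + 200 = 341


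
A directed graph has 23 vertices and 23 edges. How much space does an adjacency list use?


Adjacency list: one list head per vertex + one entry per edge
Vertex heads: 23
Edge entries: 23
Total = 23 + 23 = 46


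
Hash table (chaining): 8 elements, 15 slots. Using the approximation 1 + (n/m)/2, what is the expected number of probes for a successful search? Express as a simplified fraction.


Computing expected probes:
alpha = 8/15
= 1 + alpha/2
= 1 + 8/(2*15)
= (2*15 + 8) / (2*15)
= 38/30 = 19/15


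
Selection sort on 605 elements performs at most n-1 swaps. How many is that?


Each of the 604 passes places one element in its final position.
Pass 1: swap minimum into position 0
Pass 2: swap minimum of remaining into position 1
...
Pass 604: last two elements, one swap
Maximum swaps = 605 - 1 = 604


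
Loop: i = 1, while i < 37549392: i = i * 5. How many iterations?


i multiplies by 5 each step:
i = 1 -> 5 -> 25 -> 125 -> 625 -> 3125 -> 15625 -> 78125 -> 390625 -> 1953125 -> 9765625 -> 48828125 (stop)
Iterations = ceil(log_5(37549392)) = 11


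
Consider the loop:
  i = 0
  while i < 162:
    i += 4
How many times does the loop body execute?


Starting at i = 0, each iteration adds 4.
Iterations until i >= 162:
  Iteration 1: i = 0 -> i = 4
  Iteration 2: i = 4 -> i = 8
  Iteration 3: i = 8 -> i = 12
  Iteration 4: i = 12 -> i = 16
  Iteration 5: i = 16 -> i = 20
  Iteration 6: i = 20 -> i = 24
  Iteration 7: i = 24 -> i = 28
  Iteration 8: i = 28 -> i = 32
  ... continuing ...
Total iterations = ceil(162/4) = 41


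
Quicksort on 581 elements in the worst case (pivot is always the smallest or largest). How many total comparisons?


In the worst case, each partition step picks the worst pivot:
  Partition 1: 580 comparisons (n-1 elements to compare)
  Partition 2: 579 comparisons
  Partition 3: 578 comparisons
  Partition 4: 577 comparisons
  Partition 5: 576 comparisons
  ...
  Last partition: 0 comparisons
Total = (n-1) + (n-2) + ... + 1 + 0 = n*(n-1)/2
= 581*580/2 = 168490


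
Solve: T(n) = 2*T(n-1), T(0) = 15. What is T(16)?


Unrolling:
T(16) = 2*T(15) = 2^2*T(14) = ... = 2^16*T(0)
= 2^16 * 15
= 65536 * 15 = 983040


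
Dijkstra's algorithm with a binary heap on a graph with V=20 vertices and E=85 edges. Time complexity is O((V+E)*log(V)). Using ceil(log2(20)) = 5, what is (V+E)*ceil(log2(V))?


Dijkstra with a binary heap: each vertex is extracted once, each edge may relax once.
Each heap operation costs O(log V).
V + E = 20 + 85 = 105
ceil(log2(20)) = 5 (since 2^4 = 16 < 20 <= 32 = 2^5)
Total heap work = (V+E) * ceil(log2(V)) = 105 * 5 = 525


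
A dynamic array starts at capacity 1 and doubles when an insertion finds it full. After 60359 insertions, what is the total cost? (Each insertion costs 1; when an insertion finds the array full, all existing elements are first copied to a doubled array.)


Insertion cost: 60359 (one per element)
Resizes occur just before inserting elements 2, 3, 5, 9, ...
Elements copied at each resize: 1 + 2 + 4 + 8 + 16 + 32 + 64 + 128 + 256 + 512 + 1024 + 2048 + 4096 + 8192 + 16384 + 32768
Sum of copies = 65535 (geometric series: 2^k - 1)
Total = 60359 + 65535 = 125894


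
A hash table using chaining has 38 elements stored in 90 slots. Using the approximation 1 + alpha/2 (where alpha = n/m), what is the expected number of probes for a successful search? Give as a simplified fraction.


Load factor alpha = n/m = 38/90
Expected probes = 1 + alpha/2 = 1 + 38/(2*90)
= 1 + 38/180
= 180/180 + 38/180
= 218/180
Simplify: 109/90


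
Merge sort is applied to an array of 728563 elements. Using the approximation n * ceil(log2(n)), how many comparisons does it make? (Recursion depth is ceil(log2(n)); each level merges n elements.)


Merge sort divides the array into halves recursively.
Number of levels = ceil(log2(728563)) = 20
At each level, approximately n = 728563 comparisons are needed for merging.
Total comparisons ~ n * ceil(log2(n)) = 728563 * 20 = 14571260


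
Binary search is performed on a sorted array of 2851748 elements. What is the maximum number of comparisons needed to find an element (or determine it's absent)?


Binary search halves the search space each comparison:
  Step 1: search space = 2851748 -> 1425874
  Step 2: search space = 1425874 -> 712937
  Step 3: search space = 712937 -> 356468
  Step 4: search space = 356468 -> 178234
  Step 5: search space = 178234 -> 89117
  Step 6: search space = 89117 -> 44558
  Step 7: search space = 44558 -> 22279
  Step 8: search space = 22279 -> 11139
  Step 9: search space = 11139 -> 5569
  Step 10: search space = 5569 -> 2784
  Step 11: search space = 2784 -> 1392
  Step 12: search space = 1392 -> 696
  Step 13: search space = 696 -> 348
  Step 14: search space = 348 -> 174
  Step 15: search space = 174 -> 87
  Step 16: search space = 87 -> 43
  Step 17: search space = 43 -> 21
  Step 18: search space = 21 -> 10
  Step 19: search space = 10 -> 5
  Step 20: search space = 5 -> 2
  Step 21: search space = 2 -> 1
  Step 22: search space = 1 (final check)
Maximum comparisons = floor(log2(2851748)) + 1 = 21 + 1 = 22


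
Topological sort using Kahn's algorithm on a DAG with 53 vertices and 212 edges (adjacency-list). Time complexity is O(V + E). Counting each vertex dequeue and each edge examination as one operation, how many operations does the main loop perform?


Kahn's algorithm:
  1. Compute in-degrees: O(V + E)
  2. Process queue: each vertex dequeued once (O(V))
     each edge examined once (O(E))
Total = V + E = 53 + 212 = 265


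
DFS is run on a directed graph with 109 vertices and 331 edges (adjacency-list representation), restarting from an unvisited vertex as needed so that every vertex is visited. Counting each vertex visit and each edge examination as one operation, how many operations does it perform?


A full DFS traversal processes each vertex exactly once (push/pop on stack).
Each directed edge is examined once.
V = 109, E = 331
V + E = 440


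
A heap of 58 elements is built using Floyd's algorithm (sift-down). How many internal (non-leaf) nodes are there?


Leaf nodes occupy roughly half the array.
Sift-down is called for each internal node, starting from the last one.
Internal nodes = floor(n/2) = floor(58/2) = 29


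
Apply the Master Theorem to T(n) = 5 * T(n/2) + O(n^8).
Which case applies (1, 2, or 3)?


The Master Theorem: T(n) = a*T(n/b) + O(n^c)
  a = 5, b = 2, c = 8
log_b(a) = log_2(5) ~ 2.322
Compare b^c with a: 2^8 = 256 > 5, so c > log_b(a).
Since c > log_b(a), Case 3 applies.
T(n) = O(n^8)
Master Theorem case = 3


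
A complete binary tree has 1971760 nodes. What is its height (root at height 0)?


In a complete binary tree, level k holds nodes 2^k .. 2^(k+1)-1 (1-indexed).
Height = floor(log2(n)) = floor(log2(1971760)) = 20
Check: 2^20 = 1048576 <= 1971760 < 2097152 = 2^21


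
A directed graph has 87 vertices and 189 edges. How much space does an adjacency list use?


Adjacency list: one list head per vertex + one entry per edge
Vertex heads: 87
Edge entries: 189
Total = 87 + 189 = 276


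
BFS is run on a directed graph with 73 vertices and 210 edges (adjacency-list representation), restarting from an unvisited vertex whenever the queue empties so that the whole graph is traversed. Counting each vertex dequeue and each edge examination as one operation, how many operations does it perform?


A full BFS traversal dequeues each vertex exactly once and examines each directed edge exactly once.
V = 73 (vertex processing cost)
E = 210 (edge examination cost)
Total operations proportional to V + E = 73 + 210 = 283


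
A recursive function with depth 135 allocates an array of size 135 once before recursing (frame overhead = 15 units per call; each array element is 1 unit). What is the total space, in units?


Array allocation: 135 units (allocated once)
Stack frames: 135 deep * 15 per frame = 2025 units
Total = 135 + 2025 = 2160


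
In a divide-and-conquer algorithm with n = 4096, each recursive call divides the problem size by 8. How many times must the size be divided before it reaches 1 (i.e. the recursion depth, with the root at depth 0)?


Number of divisions = log_8(4096)
Sizes: 4096 -> 512 -> 64 -> 8 -> 1 (4 divisions)
Recursion depth = 4


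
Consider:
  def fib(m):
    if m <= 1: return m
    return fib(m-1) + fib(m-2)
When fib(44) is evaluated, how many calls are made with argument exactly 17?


Let N(m) = number of times fib(m) is called while evaluating fib(44).
N(44) = 1 (the initial call).
N(43) = 1 (only fib(44) calls it).
For 1 <= m <= 42: fib(m) is called by fib(m+1) and fib(m+2), so
  N(m) = N(m+1) + N(m+2).
fib(0) is called only by fib(2), so N(0) = N(2).
Walk down from m=44:
  N(44)=1, N(43)=1, N(42)=2, N(41)=3, N(40)=5, N(39)=8, N(38)=13, N(37)=21, N(36)=34, N(35)=55, N(34)=89, N(33)=144, N(32)=233, N(31)=377, N(30)=610, N(29)=987, N(28)=1597, N(27)=2584, N(26)=4181, N(25)=6765, N(24)=10946, N(23)=17711, N(22)=28657, N(21)=46368, N(20)=75025, N(19)=121393, N(18)=196418, N(17)=317811
N(17) = 317811


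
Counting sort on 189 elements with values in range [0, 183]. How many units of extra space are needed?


Output array size: 189 (to store sorted result)
Count array size: 184 (one slot per possible value, range 0 to 183)
Total extra space = 189 + 184 = 373


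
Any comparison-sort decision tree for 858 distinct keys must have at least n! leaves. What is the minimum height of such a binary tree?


A binary decision tree of height h has at most 2^h leaves and needs at least n! of them, so h >= ceil(log2(n!)).
858! is far too large to multiply out, so use Stirling's series:
  ln(n!) ~ n ln n - n + (1/2) ln(2 pi n) + 1/(12n)  (error below 1/(360 n^3), negligible here)
  ln(858) = 6.7546041
  n ln n = 858 * 6.7546041 = 5795.4503
  (1/2) ln(2 pi * 858) = (1/2) ln(5390.9730) = 4.2962
  1/(12*858) = 0.0001
  ln(858!) ~ 5795.4503 - 858 + 4.2962 + 0.0001 = 4941.7466
Convert to base 2: log2(858!) = 4941.7466 / ln 2 = 4941.7466 / 0.69314718 = 7129.4333
ceil(7129.4333) = 7130


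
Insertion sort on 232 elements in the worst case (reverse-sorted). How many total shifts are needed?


In the worst case (reverse-sorted), each element shifts past all previous:
  Element 1: 1 shifts
  Element 2: 2 shifts
  Element 3: 3 shifts
  Element 4: 4 shifts
  Element 5: 5 shifts
  ...
  Element 231: 231 shifts
Total = 1 + 2 + ... + 231
= 232*(232-1)/2 = 26796


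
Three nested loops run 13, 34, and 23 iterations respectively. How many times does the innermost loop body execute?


Loop 1 (outermost): 13 iterations
Loop 2 (middle): 34 iterations per outer
Loop 3 (innermost): 23 iterations per middle
Total = 13 * 34 * 23 = 10166


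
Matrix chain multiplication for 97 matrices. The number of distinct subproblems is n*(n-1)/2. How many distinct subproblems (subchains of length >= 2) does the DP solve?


Subproblems are indexed by (i, j) where i < j.
Number of such pairs = n*(n-1)/2
= 97 * 96 / 2
= 4656


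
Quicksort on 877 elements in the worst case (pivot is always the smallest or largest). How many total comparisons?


In the worst case, each partition step picks the worst pivot:
  Partition 1: 876 comparisons (n-1 elements to compare)
  Partition 2: 875 comparisons
  Partition 3: 874 comparisons
  Partition 4: 873 comparisons
  Partition 5: 872 comparisons
  ...
  Last partition: 0 comparisons
Total = (n-1) + (n-2) + ... + 1 + 0 = n*(n-1)/2
= 877*876/2 = 384126


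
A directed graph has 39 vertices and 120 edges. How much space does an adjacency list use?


Adjacency list: one list head per vertex + one entry per edge
Vertex heads: 39
Edge entries: 120
Total = 39 + 120 = 159


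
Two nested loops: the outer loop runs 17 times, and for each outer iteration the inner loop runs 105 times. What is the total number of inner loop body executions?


Outer loop: 17 iterations
Inner loop: 105 iterations per outer iteration
Total = 17 * 105 = 1785


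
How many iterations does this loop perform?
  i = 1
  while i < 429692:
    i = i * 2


The loop variable doubles each iteration:
i = 1 -> 2 -> 4 -> 8 -> 16 -> 32 -> 64 -> 128 -> 256 -> 512 -> 1024 -> 2048 -> 4096 -> 8192 -> 16384 -> 32768 -> 65536 -> 131072 -> 262144 -> 524288 (stop, 524288 >= 429692)
Number of doublings = ceil(log2(429692)) = 19


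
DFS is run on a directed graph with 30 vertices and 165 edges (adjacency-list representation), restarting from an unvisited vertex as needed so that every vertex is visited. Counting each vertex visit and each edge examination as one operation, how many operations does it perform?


A full DFS traversal processes each vertex exactly once (push/pop on stack).
Each directed edge is examined once.
V = 30, E = 165
V + E = 195


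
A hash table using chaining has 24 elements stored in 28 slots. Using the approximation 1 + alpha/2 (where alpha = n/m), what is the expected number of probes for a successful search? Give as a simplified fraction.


Load factor alpha = n/m = 24/28
Expected probes = 1 + alpha/2 = 1 + 24/(2*28)
= 1 + 24/56
= 56/56 + 24/56
= 80/56
Simplify: 10/7


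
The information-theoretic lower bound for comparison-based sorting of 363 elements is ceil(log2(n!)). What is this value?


A binary decision tree of height h has at most 2^h leaves and needs at least n! of them, so h >= ceil(log2(n!)).
363! is far too large to multiply out, so use Stirling's series:
  ln(n!) ~ n ln n - n + (1/2) ln(2 pi n) + 1/(12n)  (error below 1/(360 n^3), negligible here)
  ln(363) = 5.8944028
  n ln n = 363 * 5.8944028 = 2139.6682
  (1/2) ln(2 pi * 363) = (1/2) ln(2280.7963) = 3.8661
  1/(12*363) = 0.0002
  ln(363!) ~ 2139.6682 - 363 + 3.8661 + 0.0002 = 1780.5345
Convert to base 2: log2(363!) = 1780.5345 / ln 2 = 1780.5345 / 0.69314718 = 2568.7683
ceil(2568.7683) = 2569


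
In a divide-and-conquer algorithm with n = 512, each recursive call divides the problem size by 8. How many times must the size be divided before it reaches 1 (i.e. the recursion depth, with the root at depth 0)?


Number of divisions = log_8(512)
Sizes: 512 -> 64 -> 8 -> 1 (3 divisions)
Recursion depth = 3


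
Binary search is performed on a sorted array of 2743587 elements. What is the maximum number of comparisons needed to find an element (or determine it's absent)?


Binary search halves the search space each comparison:
  Step 1: search space = 2743587 -> 1371793
  Step 2: search space = 1371793 -> 685896
  Step 3: search space = 685896 -> 342948
  Step 4: search space = 342948 -> 171474
  Step 5: search space = 171474 -> 85737
  Step 6: search space = 85737 -> 42868
  Step 7: search space = 42868 -> 21434
  Step 8: search space = 21434 -> 10717
  Step 9: search space = 10717 -> 5358
  Step 10: search space = 5358 -> 2679
  Step 11: search space = 2679 -> 1339
  Step 12: search space = 1339 -> 669
  Step 13: search space = 669 -> 334
  Step 14: search space = 334 -> 167
  Step 15: search space = 167 -> 83
  Step 16: search space = 83 -> 41
  Step 17: search space = 41 -> 20
  Step 18: search space = 20 -> 10
  Step 19: search space = 10 -> 5
  Step 20: search space = 5 -> 2
  Step 21: search space = 2 -> 1
  Step 22: search space = 1 (final check)
Maximum comparisons = floor(log2(2743587)) + 1 = 21 + 1 = 22


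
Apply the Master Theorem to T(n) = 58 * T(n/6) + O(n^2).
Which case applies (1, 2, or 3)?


The Master Theorem: T(n) = a*T(n/b) + O(n^c)
  a = 58, b = 6, c = 2
log_b(a) = log_6(58) ~ 2.266
Compare b^c with a: 6^2 = 36 < 58, so c < log_b(a).
Since c < log_b(a), Case 1 applies.
T(n) = O(n^(log_6 58)) ~ O(n^2.266)
Master Theorem case = 1
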